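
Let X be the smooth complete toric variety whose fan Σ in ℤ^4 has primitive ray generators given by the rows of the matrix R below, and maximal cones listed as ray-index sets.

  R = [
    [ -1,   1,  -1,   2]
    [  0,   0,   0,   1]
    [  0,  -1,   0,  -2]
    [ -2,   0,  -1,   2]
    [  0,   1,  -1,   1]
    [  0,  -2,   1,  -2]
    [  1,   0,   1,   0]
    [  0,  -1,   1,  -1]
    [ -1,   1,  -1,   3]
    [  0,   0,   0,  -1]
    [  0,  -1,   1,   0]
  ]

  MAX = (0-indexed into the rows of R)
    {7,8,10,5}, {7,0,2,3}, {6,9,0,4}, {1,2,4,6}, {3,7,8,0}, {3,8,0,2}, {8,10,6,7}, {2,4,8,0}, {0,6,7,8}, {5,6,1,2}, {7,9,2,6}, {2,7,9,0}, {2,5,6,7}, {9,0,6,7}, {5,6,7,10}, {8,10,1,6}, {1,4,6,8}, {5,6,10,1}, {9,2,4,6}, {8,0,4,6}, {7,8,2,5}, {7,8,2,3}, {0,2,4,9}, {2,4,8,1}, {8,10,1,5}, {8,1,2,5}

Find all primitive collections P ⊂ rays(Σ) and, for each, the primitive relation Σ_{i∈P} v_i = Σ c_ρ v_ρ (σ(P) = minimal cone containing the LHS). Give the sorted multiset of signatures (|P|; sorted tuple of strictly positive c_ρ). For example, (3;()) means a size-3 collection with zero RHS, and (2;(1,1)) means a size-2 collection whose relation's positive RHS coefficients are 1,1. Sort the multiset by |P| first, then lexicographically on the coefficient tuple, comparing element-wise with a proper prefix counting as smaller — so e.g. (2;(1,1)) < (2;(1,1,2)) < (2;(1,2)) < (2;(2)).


22 collections generate NE(X_Σ); each relation:

  • {1,9}:  v_{1} + v_{9} = 0 — sig = (2;())
  • {4,7}:  v_{4} + v_{7} = 0 — sig = (2;())
  • {0,1}:  v_{0} + v_{1} = v_{8} — sig = (2;(1))
  • {1,7}:  v_{1} + v_{7} = v_{10} — sig = (2;(1))
  • {2,10}:  v_{2} + v_{10} = v_{5} — sig = (2;(1))
  • {4,10}:  v_{4} + v_{10} = v_{1} — sig = (2;(1))
  • {8,9}:  v_{8} + v_{9} = v_{0} — sig = (2;(1))
  • {9,10}:  v_{9} + v_{10} = v_{7} — sig = (2;(1))
  • {0,10}:  v_{0} + v_{10} = v_{7} + v_{8} — sig = (2;(1,1))
  • {3,6}:  v_{3} + v_{6} = v_{7} + v_{8} — sig = (2;(1,1))
  • {4,5}:  v_{4} + v_{5} = v_{1} + v_{2} — sig = (2;(1,1))
  • {5,9}:  v_{5} + v_{9} = v_{2} + v_{7} — sig = (2;(1,1))
  • {0,5}:  v_{0} + v_{5} = v_{2} + v_{7} + v_{8} — sig = (2;(1,1,1))
  • {3,4}:  v_{3} + v_{4} = v_{0} + v_{2} + v_{8} — sig = (2;(1,1,1))
  • {1,3}:  v_{1} + v_{3} = v_{2} + v_{7} + 2·v_{8} — sig = (2;(1,1,2))
  • {3,9}:  v_{3} + v_{9} = 2·v_{0} + v_{2} + v_{7} — sig = (2;(1,1,2))
  • {3,10}:  v_{3} + v_{10} = v_{2} + 2·v_{7} + 2·v_{8} — sig = (2;(1,2,2))
  • {3,5}:  v_{3} + v_{5} = 2·v_{2} + 2·v_{7} + 2·v_{8} — sig = (2;(2,2,2))
  • {0,2,6}:  v_{0} + v_{2} + v_{6} = 0 — sig = (3;())
  • {2,6,8}:  v_{2} + v_{6} + v_{8} = v_{1} — sig = (3;(1))
  • {5,6,8}:  v_{5} + v_{6} + v_{8} = v_{1} + v_{10} — sig = (3;(1,1))
  • {0,2,7,8}:  v_{0} + v_{2} + v_{7} + v_{8} = v_{3} — sig = (4;(1))

so the primitive-relation signature multiset is
    (2;())
    (2;())
    (2;(1))
    (2;(1))
    (2;(1))
    (2;(1))
    (2;(1))
    (2;(1))
    (2;(1,1))
    (2;(1,1))
    (2;(1,1))
    (2;(1,1))
    (2;(1,1,1))
    (2;(1,1,1))
    (2;(1,1,2))
    (2;(1,1,2))
    (2;(1,2,2))
    (2;(2,2,2))
    (3;())
    (3;(1))
    (3;(1,1))
    (4;(1))


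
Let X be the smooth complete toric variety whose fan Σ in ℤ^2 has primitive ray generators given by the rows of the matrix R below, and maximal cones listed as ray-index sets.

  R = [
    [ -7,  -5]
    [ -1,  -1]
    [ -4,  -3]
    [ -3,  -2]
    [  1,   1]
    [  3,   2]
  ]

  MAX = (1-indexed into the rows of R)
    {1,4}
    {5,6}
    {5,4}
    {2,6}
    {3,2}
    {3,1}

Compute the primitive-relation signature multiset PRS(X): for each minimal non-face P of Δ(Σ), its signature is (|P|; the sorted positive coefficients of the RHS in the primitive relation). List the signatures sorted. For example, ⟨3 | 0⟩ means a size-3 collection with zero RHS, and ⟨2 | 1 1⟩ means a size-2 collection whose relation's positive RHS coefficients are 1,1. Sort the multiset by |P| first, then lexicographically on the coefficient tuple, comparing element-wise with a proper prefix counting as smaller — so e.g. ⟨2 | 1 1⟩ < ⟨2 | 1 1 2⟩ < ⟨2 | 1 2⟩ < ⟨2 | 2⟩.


Primitive collections (9):

  P={2,5}:  v_{2} + v_{5} = 0 — sig = ⟨2 | 0⟩
  P={4,6}:  v_{4} + v_{6} = 0 — sig = ⟨2 | 0⟩
  P={1,6}:  v_{1} + v_{6} = v_{3} — sig = ⟨2 | 1⟩
  P={2,4}:  v_{2} + v_{4} = v_{3} — sig = ⟨2 | 1⟩
  P={3,4}:  v_{3} + v_{4} = v_{1} — sig = ⟨2 | 1⟩
  P={3,5}:  v_{3} + v_{5} = v_{4} — sig = ⟨2 | 1⟩
  P={3,6}:  v_{3} + v_{6} = v_{2} — sig = ⟨2 | 1⟩
  P={1,2}:  v_{1} + v_{2} = 2·v_{3} — sig = ⟨2 | 2⟩
  P={1,5}:  v_{1} + v_{5} = 2·v_{4} — sig = ⟨2 | 2⟩

so the primitive-relation signature multiset is
{ ⟨2 | 0⟩ ×2,  ⟨2 | 1⟩ ×5,  ⟨2 | 2⟩ ×2 }


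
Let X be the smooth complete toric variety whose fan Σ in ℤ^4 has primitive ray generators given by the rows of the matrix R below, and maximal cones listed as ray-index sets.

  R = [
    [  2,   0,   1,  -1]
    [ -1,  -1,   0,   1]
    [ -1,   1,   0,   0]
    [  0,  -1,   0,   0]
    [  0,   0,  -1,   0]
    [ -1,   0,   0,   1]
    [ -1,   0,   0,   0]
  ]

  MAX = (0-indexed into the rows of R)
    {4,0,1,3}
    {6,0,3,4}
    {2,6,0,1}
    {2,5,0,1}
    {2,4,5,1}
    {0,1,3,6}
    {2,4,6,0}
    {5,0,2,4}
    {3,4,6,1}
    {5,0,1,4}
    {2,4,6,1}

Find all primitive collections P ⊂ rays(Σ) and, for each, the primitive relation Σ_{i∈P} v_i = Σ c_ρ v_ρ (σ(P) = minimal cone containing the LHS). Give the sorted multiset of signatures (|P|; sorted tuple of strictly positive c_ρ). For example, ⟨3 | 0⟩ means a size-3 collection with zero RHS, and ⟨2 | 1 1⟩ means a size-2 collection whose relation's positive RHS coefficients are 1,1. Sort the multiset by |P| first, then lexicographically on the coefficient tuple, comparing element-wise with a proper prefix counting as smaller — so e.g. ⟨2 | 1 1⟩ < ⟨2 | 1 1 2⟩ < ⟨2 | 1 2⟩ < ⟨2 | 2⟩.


Σ has 5 primitive collections:

  P={2,3}:  v_{2} + v_{3} = v_{6}  ⇒ sig = ⟨2 | 1⟩
  P={3,5}:  v_{3} + v_{5} = v_{1}  ⇒ sig = ⟨2 | 1⟩
  P={5,6}:  v_{5} + v_{6} = v_{1} + v_{2}  ⇒ sig = ⟨2 | 1 1⟩
  P={0,1,2,4}:  v_{0} + v_{1} + v_{2} + v_{4} = 0  ⇒ sig = ⟨4 | 0⟩
  P={0,1,4,6}:  v_{0} + v_{1} + v_{4} + v_{6} = v_{3}  ⇒ sig = ⟨4 | 1⟩

Hence PRS(X_Σ) =
    |P|=2: 3 collections, coeffs (1), (1), (1,1)
    |P|=4: 2 collections, coeffs (), (1)


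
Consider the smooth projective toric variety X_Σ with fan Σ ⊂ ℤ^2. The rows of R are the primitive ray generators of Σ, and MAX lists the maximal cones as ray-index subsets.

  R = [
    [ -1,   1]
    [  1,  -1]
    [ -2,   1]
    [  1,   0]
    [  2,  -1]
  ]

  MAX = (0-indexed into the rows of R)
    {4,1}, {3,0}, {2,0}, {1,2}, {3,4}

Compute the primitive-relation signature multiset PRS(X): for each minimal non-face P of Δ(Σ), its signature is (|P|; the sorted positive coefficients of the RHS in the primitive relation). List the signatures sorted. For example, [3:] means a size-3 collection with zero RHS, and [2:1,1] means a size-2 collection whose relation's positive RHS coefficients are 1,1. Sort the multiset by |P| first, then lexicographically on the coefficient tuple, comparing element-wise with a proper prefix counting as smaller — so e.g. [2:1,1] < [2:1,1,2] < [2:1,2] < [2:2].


The 5 primitive collections of Σ (r=5, n=2):

  • {0,1}:  v_{0} + v_{1} = 0  so sig = [2:]
  • {2,4}:  v_{2} + v_{4} = 0  so sig = [2:]
  • {0,4}:  v_{0} + v_{4} = v_{3}  so sig = [2:1]
  • {1,3}:  v_{1} + v_{3} = v_{4}  so sig = [2:1]
  • {2,3}:  v_{2} + v_{3} = v_{0}  so sig = [2:1]

so the primitive-relation signature multiset is
    [2:]
    [2:]
    [2:1]
    [2:1]
    [2:1]


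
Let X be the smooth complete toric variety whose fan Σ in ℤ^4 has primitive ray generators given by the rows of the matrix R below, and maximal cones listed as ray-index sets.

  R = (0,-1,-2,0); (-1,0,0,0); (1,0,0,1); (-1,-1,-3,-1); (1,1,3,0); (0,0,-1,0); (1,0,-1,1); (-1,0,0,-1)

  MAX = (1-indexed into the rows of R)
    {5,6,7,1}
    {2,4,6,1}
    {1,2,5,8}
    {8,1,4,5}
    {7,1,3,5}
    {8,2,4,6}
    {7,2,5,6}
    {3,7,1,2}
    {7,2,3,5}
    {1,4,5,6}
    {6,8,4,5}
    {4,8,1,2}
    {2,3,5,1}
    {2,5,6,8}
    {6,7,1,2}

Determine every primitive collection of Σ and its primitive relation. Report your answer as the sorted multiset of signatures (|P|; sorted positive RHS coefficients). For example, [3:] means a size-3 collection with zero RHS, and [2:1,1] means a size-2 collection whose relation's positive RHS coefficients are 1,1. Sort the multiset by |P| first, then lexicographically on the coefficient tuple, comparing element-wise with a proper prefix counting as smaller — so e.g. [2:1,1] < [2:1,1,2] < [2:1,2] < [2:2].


Δ(Σ) — 8 vertices, 9 min non-faces:

  P = {3,8}:  v_{3} + v_{8} = 0 — sig = [2:]
  P = {3,6}:  v_{3} + v_{6} = v_{7} — sig = [2:1]
  P = {7,8}:  v_{7} + v_{8} = v_{6} — sig = [2:1]
  P = {3,4}:  v_{3} + v_{4} = v_{1} + v_{6} — sig = [2:1,1]
  P = {4,7}:  v_{4} + v_{7} = v_{1} + 2·v_{6} — sig = [2:1,2]
  P = {1,6,8}:  v_{1} + v_{6} + v_{8} = v_{4} — sig = [3:1]
  P = {2,4,5}:  v_{2} + v_{4} + v_{5} = v_{8} — sig = [3:1]
  P = {1,2,5,6}:  v_{1} + v_{2} + v_{5} + v_{6} = 0 — sig = [4:]
  P = {1,2,5,7}:  v_{1} + v_{2} + v_{5} + v_{7} = v_{3} — sig = [4:1]

Hence PRS(X_Σ) =
    |P|=2: 5 collections, coeffs (), (1), (1), (1,1), (1,2)
    |P|=3: 2 collections, coeffs (1), (1)
    |P|=4: 2 collections, coeffs (), (1)


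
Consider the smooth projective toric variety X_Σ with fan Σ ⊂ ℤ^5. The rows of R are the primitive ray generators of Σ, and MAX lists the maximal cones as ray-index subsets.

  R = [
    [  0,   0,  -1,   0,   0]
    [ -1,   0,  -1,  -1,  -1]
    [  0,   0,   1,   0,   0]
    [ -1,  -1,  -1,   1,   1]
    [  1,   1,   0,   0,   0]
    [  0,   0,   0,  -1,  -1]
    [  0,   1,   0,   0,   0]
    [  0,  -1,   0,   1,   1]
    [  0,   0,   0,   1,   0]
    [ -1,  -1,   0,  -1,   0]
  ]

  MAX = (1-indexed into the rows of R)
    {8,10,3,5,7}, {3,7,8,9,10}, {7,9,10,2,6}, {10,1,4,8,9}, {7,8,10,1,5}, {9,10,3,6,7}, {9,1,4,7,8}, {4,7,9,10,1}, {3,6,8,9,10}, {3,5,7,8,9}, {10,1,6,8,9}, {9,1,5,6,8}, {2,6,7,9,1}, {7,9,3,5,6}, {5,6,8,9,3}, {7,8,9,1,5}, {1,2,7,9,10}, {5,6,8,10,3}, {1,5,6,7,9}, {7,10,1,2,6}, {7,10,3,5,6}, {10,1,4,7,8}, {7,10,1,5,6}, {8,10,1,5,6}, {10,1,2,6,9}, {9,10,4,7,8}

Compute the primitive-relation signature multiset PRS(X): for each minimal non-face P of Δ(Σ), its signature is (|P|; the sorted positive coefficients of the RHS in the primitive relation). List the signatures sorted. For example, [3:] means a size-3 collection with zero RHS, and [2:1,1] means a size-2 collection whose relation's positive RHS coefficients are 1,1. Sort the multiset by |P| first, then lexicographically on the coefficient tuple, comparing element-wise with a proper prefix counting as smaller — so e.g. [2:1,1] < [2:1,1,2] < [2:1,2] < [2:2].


Minimal non-faces — 12 found among 10 rays, 26 max cones:

  • {1,3}:  v_{1} + v_{3} = 0  so sig = [2:]
  • {2,5}:  v_{2} + v_{5} = v_{1} + v_{6} + v_{7}  so sig = [2:1,1,1]
  • {2,8}:  v_{2} + v_{8} = v_{1} + v_{9} + v_{10}  so sig = [2:1,1,1]
  • {4,5}:  v_{4} + v_{5} = v_{1} + v_{7} + v_{8}  so sig = [2:1,1,1]
  • {4,6}:  v_{4} + v_{6} = v_{1} + v_{9} + v_{10}  so sig = [2:1,1,1]
  • {2,3}:  v_{2} + v_{3} = v_{6} + v_{7} + v_{9} + v_{10}  so sig = [2:1,1,1,1]
  • {3,4}:  v_{3} + v_{4} = v_{7} + v_{8} + v_{9} + v_{10}  so sig = [2:1,1,1,1]
  • {2,4}:  v_{2} + v_{4} = 2·v_{1} + v_{7} + 2·v_{9} + 2·v_{10}  so sig = [2:1,2,2,2]
  • {5,9,10}:  v_{5} + v_{9} + v_{10} = 0  so sig = [3:]
  • {6,7,8}:  v_{6} + v_{7} + v_{8} = 0  so sig = [3:]
  • {1,6,7,9,10}:  v_{1} + v_{6} + v_{7} + v_{9} + v_{10} = v_{2}  so sig = [5:1]
  • {1,7,8,9,10}:  v_{1} + v_{7} + v_{8} + v_{9} + v_{10} = v_{4}  so sig = [5:1]

Sorted signature multiset PRS(X):
    [2:]
    [2:1,1,1]
    [2:1,1,1]
    [2:1,1,1]
    [2:1,1,1]
    [2:1,1,1,1]
    [2:1,1,1,1]
    [2:1,2,2,2]
    [3:]
    [3:]
    [5:1]
    [5:1]


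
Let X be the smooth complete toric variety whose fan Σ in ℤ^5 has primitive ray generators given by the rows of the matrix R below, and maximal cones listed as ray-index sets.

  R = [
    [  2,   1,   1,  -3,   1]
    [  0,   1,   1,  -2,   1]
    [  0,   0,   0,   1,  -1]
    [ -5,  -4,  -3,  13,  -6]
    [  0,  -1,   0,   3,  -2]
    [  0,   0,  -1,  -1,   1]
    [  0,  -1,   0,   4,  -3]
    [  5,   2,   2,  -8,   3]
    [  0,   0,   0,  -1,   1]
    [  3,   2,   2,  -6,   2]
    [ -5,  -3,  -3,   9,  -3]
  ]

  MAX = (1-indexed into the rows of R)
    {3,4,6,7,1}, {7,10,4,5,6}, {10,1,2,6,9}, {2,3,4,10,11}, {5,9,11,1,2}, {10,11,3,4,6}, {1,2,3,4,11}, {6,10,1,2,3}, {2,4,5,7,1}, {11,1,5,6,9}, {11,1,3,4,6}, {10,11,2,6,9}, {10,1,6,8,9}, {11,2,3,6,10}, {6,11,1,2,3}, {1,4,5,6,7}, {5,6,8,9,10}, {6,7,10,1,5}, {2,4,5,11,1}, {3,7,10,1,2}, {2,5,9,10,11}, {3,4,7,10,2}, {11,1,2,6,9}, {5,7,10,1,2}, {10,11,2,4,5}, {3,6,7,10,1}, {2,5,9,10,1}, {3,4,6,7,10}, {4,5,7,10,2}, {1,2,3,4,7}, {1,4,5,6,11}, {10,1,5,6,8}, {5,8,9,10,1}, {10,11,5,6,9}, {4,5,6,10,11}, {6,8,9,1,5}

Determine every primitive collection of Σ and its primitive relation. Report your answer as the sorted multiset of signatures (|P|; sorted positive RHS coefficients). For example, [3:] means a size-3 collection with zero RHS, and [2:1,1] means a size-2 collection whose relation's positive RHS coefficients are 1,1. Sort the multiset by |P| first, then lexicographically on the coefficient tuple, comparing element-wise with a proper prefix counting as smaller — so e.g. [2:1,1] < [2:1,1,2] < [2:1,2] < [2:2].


Primitive collections (16):

  P = {3,9}:  v_{3} + v_{9} = 0  ⟹  sig = [2:]
  P = {3,5}:  v_{3} + v_{5} = v_{7}  ⟹  sig = [2:1]
  P = {7,9}:  v_{7} + v_{9} = v_{5}  ⟹  sig = [2:1]
  P = {7,11}:  v_{7} + v_{11} = v_{4}  ⟹  sig = [2:1]
  P = {4,9}:  v_{4} + v_{9} = v_{5} + v_{11}  ⟹  sig = [2:1,1]
  P = {2,8}:  v_{2} + v_{8} = v_{1} + v_{9} + v_{10}  ⟹  sig = [2:1,1,1]
  P = {8,11}:  v_{8} + v_{11} = v_{5} + v_{6} + v_{9}  ⟹  sig = [2:1,1,1]
  P = {3,8}:  v_{3} + v_{8} = v_{1} + v_{5} + v_{6} + v_{10}  ⟹  sig = [2:1,1,1,1]
  P = {7,8}:  v_{7} + v_{8} = v_{1} + 2·v_{5} + v_{6} + v_{10}  ⟹  sig = [2:1,1,1,2]
  P = {4,8}:  v_{4} + v_{8} = 2·v_{5} + v_{6}  ⟹  sig = [2:1,2]
  P = {1,10,11}:  v_{1} + v_{10} + v_{11} = 0  ⟹  sig = [3:]
  P = {2,5,6}:  v_{2} + v_{5} + v_{6} = 0  ⟹  sig = [3:]
  P = {1,4,10}:  v_{1} + v_{4} + v_{10} = v_{7}  ⟹  sig = [3:1]
  P = {2,6,7}:  v_{2} + v_{6} + v_{7} = v_{3}  ⟹  sig = [3:1]
  P = {2,4,6}:  v_{2} + v_{4} + v_{6} = v_{3} + v_{11}  ⟹  sig = [3:1,1]
  P = {1,5,6,9,10}:  v_{1} + v_{5} + v_{6} + v_{9} + v_{10} = v_{8}  ⟹  sig = [5:1]

Sorted signature multiset PRS(X):
    [2:]
    [2:1]
    [2:1]
    [2:1]
    [2:1,1]
    [2:1,1,1]
    [2:1,1,1]
    [2:1,1,1,1]
    [2:1,1,1,2]
    [2:1,2]
    [3:]
    [3:]
    [3:1]
    [3:1]
    [3:1,1]
    [5:1]


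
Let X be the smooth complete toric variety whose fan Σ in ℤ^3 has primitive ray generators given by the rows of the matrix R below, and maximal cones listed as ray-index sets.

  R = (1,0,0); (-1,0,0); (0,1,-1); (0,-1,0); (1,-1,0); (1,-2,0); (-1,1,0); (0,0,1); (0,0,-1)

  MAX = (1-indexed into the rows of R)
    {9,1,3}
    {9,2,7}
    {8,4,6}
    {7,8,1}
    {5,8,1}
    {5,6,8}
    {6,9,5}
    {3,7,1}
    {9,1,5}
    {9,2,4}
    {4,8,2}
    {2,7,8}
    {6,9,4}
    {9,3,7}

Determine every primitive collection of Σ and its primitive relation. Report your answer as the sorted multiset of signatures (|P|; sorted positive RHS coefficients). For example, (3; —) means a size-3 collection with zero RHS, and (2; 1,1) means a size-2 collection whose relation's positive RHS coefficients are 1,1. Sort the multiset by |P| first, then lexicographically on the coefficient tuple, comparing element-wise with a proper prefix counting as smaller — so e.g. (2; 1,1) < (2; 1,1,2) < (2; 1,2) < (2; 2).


Primitive collections (16):

  P = {1,2}:  v_{1} + v_{2} = 0  →  sig = (2; —)
  P = {5,7}:  v_{5} + v_{7} = 0  →  sig = (2; —)
  P = {8,9}:  v_{8} + v_{9} = 0  →  sig = (2; —)
  P = {1,4}:  v_{1} + v_{4} = v_{5}  →  sig = (2; 1)
  P = {2,5}:  v_{2} + v_{5} = v_{4}  →  sig = (2; 1)
  P = {3,4}:  v_{3} + v_{4} = v_{9}  →  sig = (2; 1)
  P = {4,5}:  v_{4} + v_{5} = v_{6}  →  sig = (2; 1)
  P = {4,7}:  v_{4} + v_{7} = v_{2}  →  sig = (2; 1)
  P = {6,7}:  v_{6} + v_{7} = v_{4}  →  sig = (2; 1)
  P = {2,3}:  v_{2} + v_{3} = v_{7} + v_{9}  →  sig = (2; 1,1)
  P = {3,5}:  v_{3} + v_{5} = v_{1} + v_{9}  →  sig = (2; 1,1)
  P = {3,6}:  v_{3} + v_{6} = v_{5} + v_{9}  →  sig = (2; 1,1)
  P = {3,8}:  v_{3} + v_{8} = v_{1} + v_{7}  →  sig = (2; 1,1)
  P = {1,6}:  v_{1} + v_{6} = 2·v_{5}  →  sig = (2; 2)
  P = {2,6}:  v_{2} + v_{6} = 2·v_{4}  →  sig = (2; 2)
  P = {1,7,9}:  v_{1} + v_{7} + v_{9} = v_{3}  →  sig = (3; 1)

Sorted signature multiset PRS(X):
[(2; —), (2; —), (2; —), (2; 1), (2; 1), (2; 1), (2; 1), (2; 1), (2; 1), (2; 1,1), (2; 1,1), (2; 1,1), (2; 1,1), (2; 2), (2; 2), (3; 1)]


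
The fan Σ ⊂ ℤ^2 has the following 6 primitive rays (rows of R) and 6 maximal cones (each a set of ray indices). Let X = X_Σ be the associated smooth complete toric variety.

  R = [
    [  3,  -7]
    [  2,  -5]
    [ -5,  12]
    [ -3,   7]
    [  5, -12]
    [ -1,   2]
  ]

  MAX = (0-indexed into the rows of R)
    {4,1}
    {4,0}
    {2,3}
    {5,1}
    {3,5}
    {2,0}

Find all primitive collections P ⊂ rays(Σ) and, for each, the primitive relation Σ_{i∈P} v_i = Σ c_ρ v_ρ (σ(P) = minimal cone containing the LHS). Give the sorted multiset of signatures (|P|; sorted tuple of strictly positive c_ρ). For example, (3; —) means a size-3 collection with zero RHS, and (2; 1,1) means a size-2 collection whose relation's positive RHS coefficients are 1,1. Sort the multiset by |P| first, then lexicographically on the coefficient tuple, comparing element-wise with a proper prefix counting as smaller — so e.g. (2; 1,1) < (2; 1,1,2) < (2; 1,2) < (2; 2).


Primitive collections (9):

  {0,3}:  v_{0} + v_{3} = 0  ⟹  sig = (2; —)
  {2,4}:  v_{2} + v_{4} = 0  ⟹  sig = (2; —)
  {0,1}:  v_{0} + v_{1} = v_{4}  ⟹  sig = (2; 1)
  {0,5}:  v_{0} + v_{5} = v_{1}  ⟹  sig = (2; 1)
  {1,2}:  v_{1} + v_{2} = v_{3}  ⟹  sig = (2; 1)
  {1,3}:  v_{1} + v_{3} = v_{5}  ⟹  sig = (2; 1)
  {3,4}:  v_{3} + v_{4} = v_{1}  ⟹  sig = (2; 1)
  {2,5}:  v_{2} + v_{5} = 2·v_{3}  ⟹  sig = (2; 2)
  {4,5}:  v_{4} + v_{5} = 2·v_{1}  ⟹  sig = (2; 2)

Sorted signature multiset PRS(X):
    |P|=2: 9 collections, coeffs (), (), (1), (1), (1), (1), (1), (2), (2)


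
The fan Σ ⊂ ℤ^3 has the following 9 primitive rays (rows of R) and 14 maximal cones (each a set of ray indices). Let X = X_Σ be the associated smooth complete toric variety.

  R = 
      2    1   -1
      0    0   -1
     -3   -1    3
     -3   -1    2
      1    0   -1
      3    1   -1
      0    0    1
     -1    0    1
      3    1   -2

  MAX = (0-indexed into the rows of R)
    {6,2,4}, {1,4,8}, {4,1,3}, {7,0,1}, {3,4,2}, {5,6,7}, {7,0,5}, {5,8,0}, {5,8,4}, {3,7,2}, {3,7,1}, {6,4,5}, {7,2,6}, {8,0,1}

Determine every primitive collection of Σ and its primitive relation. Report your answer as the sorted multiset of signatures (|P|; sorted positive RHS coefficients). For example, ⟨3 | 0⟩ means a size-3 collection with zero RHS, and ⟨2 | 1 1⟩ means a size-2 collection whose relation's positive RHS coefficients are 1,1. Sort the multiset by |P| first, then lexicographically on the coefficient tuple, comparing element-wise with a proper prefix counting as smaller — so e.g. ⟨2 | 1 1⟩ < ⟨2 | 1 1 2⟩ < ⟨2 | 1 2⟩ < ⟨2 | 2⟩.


15 minimal non-faces of Δ(Σ) (on 9 rays):

  • {1,6}:  v_{1} + v_{6} = 0  →  sig = ⟨2 | 0⟩
  • {3,8}:  v_{3} + v_{8} = 0  →  sig = ⟨2 | 0⟩
  • {4,7}:  v_{4} + v_{7} = 0  →  sig = ⟨2 | 0⟩
  • {0,3}:  v_{0} + v_{3} = v_{7}  →  sig = ⟨2 | 1⟩
  • {0,4}:  v_{0} + v_{4} = v_{8}  →  sig = ⟨2 | 1⟩
  • {1,2}:  v_{1} + v_{2} = v_{3}  →  sig = ⟨2 | 1⟩
  • {1,5}:  v_{1} + v_{5} = v_{8}  →  sig = ⟨2 | 1⟩
  • {2,8}:  v_{2} + v_{8} = v_{6}  →  sig = ⟨2 | 1⟩
  • {3,5}:  v_{3} + v_{5} = v_{6}  →  sig = ⟨2 | 1⟩
  • {3,6}:  v_{3} + v_{6} = v_{2}  →  sig = ⟨2 | 1⟩
  • {6,8}:  v_{6} + v_{8} = v_{5}  →  sig = ⟨2 | 1⟩
  • {7,8}:  v_{7} + v_{8} = v_{0}  →  sig = ⟨2 | 1⟩
  • {0,2}:  v_{0} + v_{2} = v_{6} + v_{7}  →  sig = ⟨2 | 1 1⟩
  • {0,6}:  v_{0} + v_{6} = v_{5} + v_{7}  →  sig = ⟨2 | 1 1⟩
  • {2,5}:  v_{2} + v_{5} = 2·v_{6}  →  sig = ⟨2 | 2⟩

Signatures (|P|; sorted positive RHS coefficients), sorted:
[⟨2 | 0⟩, ⟨2 | 0⟩, ⟨2 | 0⟩, ⟨2 | 1⟩, ⟨2 | 1⟩, ⟨2 | 1⟩, ⟨2 | 1⟩, ⟨2 | 1⟩, ⟨2 | 1⟩, ⟨2 | 1⟩, ⟨2 | 1⟩, ⟨2 | 1⟩, ⟨2 | 1 1⟩, ⟨2 | 1 1⟩, ⟨2 | 2⟩]


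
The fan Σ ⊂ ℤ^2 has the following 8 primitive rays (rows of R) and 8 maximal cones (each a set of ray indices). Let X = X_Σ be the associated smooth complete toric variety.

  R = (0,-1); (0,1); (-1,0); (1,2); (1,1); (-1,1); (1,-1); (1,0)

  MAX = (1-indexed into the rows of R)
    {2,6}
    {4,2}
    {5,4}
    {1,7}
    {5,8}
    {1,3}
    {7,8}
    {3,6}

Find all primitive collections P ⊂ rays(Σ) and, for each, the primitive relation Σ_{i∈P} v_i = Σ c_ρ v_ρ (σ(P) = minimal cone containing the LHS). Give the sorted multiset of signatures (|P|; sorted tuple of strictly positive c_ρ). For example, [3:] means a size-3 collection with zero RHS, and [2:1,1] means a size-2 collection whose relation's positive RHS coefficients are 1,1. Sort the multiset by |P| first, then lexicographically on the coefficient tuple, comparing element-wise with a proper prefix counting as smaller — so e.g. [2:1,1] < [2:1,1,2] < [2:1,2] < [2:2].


|primitive collections| = 20. Relations:

  P = {1,2}:  v_{1} + v_{2} = 0  ⟹  sig = [2:]
  P = {3,8}:  v_{3} + v_{8} = 0  ⟹  sig = [2:]
  P = {6,7}:  v_{6} + v_{7} = 0  ⟹  sig = [2:]
  P = {1,4}:  v_{1} + v_{4} = v_{5}  ⟹  sig = [2:1]
  P = {1,5}:  v_{1} + v_{5} = v_{8}  ⟹  sig = [2:1]
  P = {1,6}:  v_{1} + v_{6} = v_{3}  ⟹  sig = [2:1]
  P = {1,8}:  v_{1} + v_{8} = v_{7}  ⟹  sig = [2:1]
  P = {2,3}:  v_{2} + v_{3} = v_{6}  ⟹  sig = [2:1]
  P = {2,5}:  v_{2} + v_{5} = v_{4}  ⟹  sig = [2:1]
  P = {2,7}:  v_{2} + v_{7} = v_{8}  ⟹  sig = [2:1]
  P = {2,8}:  v_{2} + v_{8} = v_{5}  ⟹  sig = [2:1]
  P = {3,5}:  v_{3} + v_{5} = v_{2}  ⟹  sig = [2:1]
  P = {3,7}:  v_{3} + v_{7} = v_{1}  ⟹  sig = [2:1]
  P = {6,8}:  v_{6} + v_{8} = v_{2}  ⟹  sig = [2:1]
  P = {4,7}:  v_{4} + v_{7} = v_{5} + v_{8}  ⟹  sig = [2:1,1]
  P = {3,4}:  v_{3} + v_{4} = 2·v_{2}  ⟹  sig = [2:2]
  P = {4,8}:  v_{4} + v_{8} = 2·v_{5}  ⟹  sig = [2:2]
  P = {5,6}:  v_{5} + v_{6} = 2·v_{2}  ⟹  sig = [2:2]
  P = {5,7}:  v_{5} + v_{7} = 2·v_{8}  ⟹  sig = [2:2]
  P = {4,6}:  v_{4} + v_{6} = 3·v_{2}  ⟹  sig = [2:3]

so the primitive-relation signature multiset is
    [2:]
    [2:]
    [2:]
    [2:1]
    [2:1]
    [2:1]
    [2:1]
    [2:1]
    [2:1]
    [2:1]
    [2:1]
    [2:1]
    [2:1]
    [2:1]
    [2:1,1]
    [2:2]
    [2:2]
    [2:2]
    [2:2]
    [2:3]


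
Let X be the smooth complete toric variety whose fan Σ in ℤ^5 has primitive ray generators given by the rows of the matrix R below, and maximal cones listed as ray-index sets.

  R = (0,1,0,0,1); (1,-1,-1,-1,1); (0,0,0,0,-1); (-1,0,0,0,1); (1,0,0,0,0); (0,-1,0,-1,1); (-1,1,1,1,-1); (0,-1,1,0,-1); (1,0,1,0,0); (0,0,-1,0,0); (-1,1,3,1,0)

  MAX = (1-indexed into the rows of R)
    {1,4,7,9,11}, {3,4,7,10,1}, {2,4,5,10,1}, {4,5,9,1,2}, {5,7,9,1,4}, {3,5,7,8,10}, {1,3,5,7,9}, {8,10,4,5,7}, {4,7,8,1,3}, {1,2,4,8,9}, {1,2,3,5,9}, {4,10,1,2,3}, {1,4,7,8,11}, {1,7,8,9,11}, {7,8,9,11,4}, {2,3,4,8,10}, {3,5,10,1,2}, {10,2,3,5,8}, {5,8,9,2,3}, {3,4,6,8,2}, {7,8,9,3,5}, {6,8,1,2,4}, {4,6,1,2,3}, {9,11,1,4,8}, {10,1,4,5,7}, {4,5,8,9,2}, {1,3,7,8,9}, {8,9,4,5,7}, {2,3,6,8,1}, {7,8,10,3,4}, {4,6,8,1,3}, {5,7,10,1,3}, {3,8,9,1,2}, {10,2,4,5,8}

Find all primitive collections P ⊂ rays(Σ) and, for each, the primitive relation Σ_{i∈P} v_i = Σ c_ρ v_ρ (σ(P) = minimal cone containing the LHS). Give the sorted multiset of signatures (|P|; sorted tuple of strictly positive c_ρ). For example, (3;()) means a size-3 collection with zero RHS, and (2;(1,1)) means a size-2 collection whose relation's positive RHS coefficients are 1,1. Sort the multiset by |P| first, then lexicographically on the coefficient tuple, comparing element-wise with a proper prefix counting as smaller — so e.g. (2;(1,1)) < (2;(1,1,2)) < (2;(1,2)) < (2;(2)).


Δ(Σ) — 11 vertices, 17 min non-faces:

  P = {2,7}:  v_{2} + v_{7} = 0  so sig = (2;())
  P = {9,10}:  v_{9} + v_{10} = v_{5}  so sig = (2;(1))
  P = {5,6}:  v_{5} + v_{6} = v_{1} + v_{2} + v_{8}  so sig = (2;(1,1,1))
  P = {6,10}:  v_{6} + v_{10} = v_{2} + v_{3} + v_{4}  so sig = (2;(1,1,1))
  P = {10,11}:  v_{10} + v_{11} = v_{4} + v_{7} + v_{9}  so sig = (2;(1,1,1))
  P = {2,11}:  v_{2} + v_{11} = v_{1} + v_{4} + v_{8} + v_{9}  so sig = (2;(1,1,1,1))
  P = {6,7}:  v_{6} + v_{7} = v_{1} + v_{3} + v_{4} + v_{8}  so sig = (2;(1,1,1,1))
  P = {5,11}:  v_{5} + v_{11} = v_{4} + v_{7} + 2·v_{9}  so sig = (2;(1,1,2))
  P = {3,11}:  v_{3} + v_{11} = 2·v_{1} + v_{7} + 2·v_{8}  so sig = (2;(1,2,2))
  P = {6,9}:  v_{6} + v_{9} = 2·v_{1} + v_{2} + 2·v_{8}  so sig = (2;(1,2,2))
  P = {6,11}:  v_{6} + v_{11} = 3·v_{1} + v_{4} + 3·v_{8}  so sig = (2;(1,3,3))
  P = {1,8,10}:  v_{1} + v_{8} + v_{10} = 0  so sig = (3;())
  P = {3,4,5}:  v_{3} + v_{4} + v_{5} = 0  so sig = (3;())
  P = {1,5,8}:  v_{1} + v_{5} + v_{8} = v_{9}  so sig = (3;(1))
  P = {3,4,9}:  v_{3} + v_{4} + v_{9} = v_{1} + v_{8}  so sig = (3;(1,1))
  P = {1,2,3,4,8}:  v_{1} + v_{2} + v_{3} + v_{4} + v_{8} = v_{6}  so sig = (5;(1))
  P = {1,4,7,8,9}:  v_{1} + v_{4} + v_{7} + v_{8} + v_{9} = v_{11}  so sig = (5;(1))

Sorted signature multiset PRS(X):
    |P|=2: 11 collections, coeffs (), (1), (1,1,1), (1,1,1), (1,1,1), (1,1,1,1), (1,1,1,1), (1,1,2), (1,2,2), (1,2,2), (1,3,3)
    |P|=3: 4 collections, coeffs (), (), (1), (1,1)
    |P|=5: 2 collections, coeffs (1), (1)


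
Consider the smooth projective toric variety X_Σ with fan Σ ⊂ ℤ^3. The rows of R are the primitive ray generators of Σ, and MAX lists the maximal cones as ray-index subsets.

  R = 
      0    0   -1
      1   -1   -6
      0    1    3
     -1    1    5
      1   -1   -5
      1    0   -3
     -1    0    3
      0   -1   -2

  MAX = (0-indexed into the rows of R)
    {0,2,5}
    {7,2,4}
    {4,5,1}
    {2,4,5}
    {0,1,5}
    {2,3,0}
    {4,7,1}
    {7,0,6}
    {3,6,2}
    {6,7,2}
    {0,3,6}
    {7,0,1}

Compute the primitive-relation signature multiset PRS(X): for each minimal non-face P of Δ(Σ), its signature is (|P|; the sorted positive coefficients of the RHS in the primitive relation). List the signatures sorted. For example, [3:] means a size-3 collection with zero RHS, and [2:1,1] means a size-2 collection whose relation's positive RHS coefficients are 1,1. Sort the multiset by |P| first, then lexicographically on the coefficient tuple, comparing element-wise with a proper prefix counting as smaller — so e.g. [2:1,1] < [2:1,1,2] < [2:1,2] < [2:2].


Primitive collections (12):

  P = {3,4}:  v_{3} + v_{4} = 0 — sig = [2:]
  P = {5,6}:  v_{5} + v_{6} = 0 — sig = [2:]
  P = {0,4}:  v_{0} + v_{4} = v_{1} — sig = [2:1]
  P = {1,2}:  v_{1} + v_{2} = v_{5} — sig = [2:1]
  P = {1,3}:  v_{1} + v_{3} = v_{0} — sig = [2:1]
  P = {3,7}:  v_{3} + v_{7} = v_{6} — sig = [2:1]
  P = {4,6}:  v_{4} + v_{6} = v_{7} — sig = [2:1]
  P = {5,7}:  v_{5} + v_{7} = v_{4} — sig = [2:1]
  P = {1,6}:  v_{1} + v_{6} = v_{0} + v_{7} — sig = [2:1,1]
  P = {3,5}:  v_{3} + v_{5} = v_{0} + v_{2} — sig = [2:1,1]
  P = {0,2,7}:  v_{0} + v_{2} + v_{7} = 0 — sig = [3:]
  P = {0,2,6}:  v_{0} + v_{2} + v_{6} = v_{3} — sig = [3:1]

Sorted signature multiset PRS(X):
    [2:]
    [2:]
    [2:1]
    [2:1]
    [2:1]
    [2:1]
    [2:1]
    [2:1]
    [2:1,1]
    [2:1,1]
    [3:]
    [3:1]


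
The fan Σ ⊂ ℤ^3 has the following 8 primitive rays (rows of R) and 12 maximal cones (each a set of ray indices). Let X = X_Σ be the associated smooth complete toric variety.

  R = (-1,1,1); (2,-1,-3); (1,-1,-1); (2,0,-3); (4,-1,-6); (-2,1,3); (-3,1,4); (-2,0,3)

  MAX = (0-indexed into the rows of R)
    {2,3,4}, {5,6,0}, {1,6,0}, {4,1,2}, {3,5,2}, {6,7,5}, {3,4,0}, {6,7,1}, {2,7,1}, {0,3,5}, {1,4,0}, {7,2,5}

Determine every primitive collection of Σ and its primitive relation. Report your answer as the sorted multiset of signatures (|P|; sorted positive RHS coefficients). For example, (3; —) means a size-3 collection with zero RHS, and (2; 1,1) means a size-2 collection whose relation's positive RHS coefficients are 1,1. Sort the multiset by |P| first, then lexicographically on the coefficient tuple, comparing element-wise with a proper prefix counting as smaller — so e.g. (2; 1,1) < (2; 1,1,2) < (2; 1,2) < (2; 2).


Δ(Σ) — 8 vertices, 10 min non-faces:

  {0,2}:  v_{0} + v_{2} = 0 — sig = (2; —)
  {1,5}:  v_{1} + v_{5} = 0 — sig = (2; —)
  {3,7}:  v_{3} + v_{7} = 0 — sig = (2; —)
  {0,7}:  v_{0} + v_{7} = v_{6} — sig = (2; 1)
  {1,3}:  v_{1} + v_{3} = v_{4} — sig = (2; 1)
  {2,6}:  v_{2} + v_{6} = v_{7} — sig = (2; 1)
  {3,6}:  v_{3} + v_{6} = v_{0} — sig = (2; 1)
  {4,5}:  v_{4} + v_{5} = v_{3} — sig = (2; 1)
  {4,7}:  v_{4} + v_{7} = v_{1} — sig = (2; 1)
  {4,6}:  v_{4} + v_{6} = v_{0} + v_{1} — sig = (2; 1,1)

Sorted signature multiset PRS(X):
[(2; —), (2; —), (2; —), (2; 1), (2; 1), (2; 1), (2; 1), (2; 1), (2; 1), (2; 1,1)]


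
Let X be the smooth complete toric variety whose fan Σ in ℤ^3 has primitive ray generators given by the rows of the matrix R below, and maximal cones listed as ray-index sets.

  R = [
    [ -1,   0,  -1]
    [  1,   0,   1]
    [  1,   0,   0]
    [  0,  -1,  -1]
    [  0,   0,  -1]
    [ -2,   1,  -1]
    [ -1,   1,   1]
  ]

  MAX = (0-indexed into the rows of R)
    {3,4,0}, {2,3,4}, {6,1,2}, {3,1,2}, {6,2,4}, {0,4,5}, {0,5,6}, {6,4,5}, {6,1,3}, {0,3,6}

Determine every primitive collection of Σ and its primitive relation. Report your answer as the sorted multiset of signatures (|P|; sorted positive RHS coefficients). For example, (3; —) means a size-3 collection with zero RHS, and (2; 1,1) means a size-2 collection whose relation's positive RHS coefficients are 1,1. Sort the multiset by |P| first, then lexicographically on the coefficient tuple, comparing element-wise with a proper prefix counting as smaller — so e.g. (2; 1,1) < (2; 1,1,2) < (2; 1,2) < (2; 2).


Σ has 9 primitive collections:

  {0,1}:  v_{0} + v_{1} = 0  ⟹  sig = (2; —)
  {0,2}:  v_{0} + v_{2} = v_{4}  ⟹  sig = (2; 1)
  {1,4}:  v_{1} + v_{4} = v_{2}  ⟹  sig = (2; 1)
  {1,5}:  v_{1} + v_{5} = v_{4} + v_{6}  ⟹  sig = (2; 1,1)
  {2,5}:  v_{2} + v_{5} = 2·v_{4} + v_{6}  ⟹  sig = (2; 1,2)
  {3,5}:  v_{3} + v_{5} = 2·v_{0}  ⟹  sig = (2; 2)
  {2,3,6}:  v_{2} + v_{3} + v_{6} = 0  ⟹  sig = (3; —)
  {0,4,6}:  v_{0} + v_{4} + v_{6} = v_{5}  ⟹  sig = (3; 1)
  {3,4,6}:  v_{3} + v_{4} + v_{6} = v_{0}  ⟹  sig = (3; 1)

Sorted signature multiset PRS(X):
    |P|=2: 6 collections, coeffs (), (1), (1), (1,1), (1,2), (2)
    |P|=3: 3 collections, coeffs (), (1), (1)


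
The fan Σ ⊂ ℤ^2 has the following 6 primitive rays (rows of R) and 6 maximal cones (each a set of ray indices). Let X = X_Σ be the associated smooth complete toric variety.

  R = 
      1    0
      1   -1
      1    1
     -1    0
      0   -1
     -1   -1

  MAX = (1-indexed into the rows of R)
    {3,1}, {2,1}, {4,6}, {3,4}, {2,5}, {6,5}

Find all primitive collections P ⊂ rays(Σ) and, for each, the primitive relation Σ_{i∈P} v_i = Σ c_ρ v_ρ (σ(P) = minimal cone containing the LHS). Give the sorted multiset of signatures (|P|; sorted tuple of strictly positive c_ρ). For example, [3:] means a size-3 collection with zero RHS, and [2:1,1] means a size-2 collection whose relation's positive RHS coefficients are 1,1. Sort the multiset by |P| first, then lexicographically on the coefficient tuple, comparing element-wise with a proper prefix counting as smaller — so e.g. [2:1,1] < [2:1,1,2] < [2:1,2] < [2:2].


Primitive collections (9):

  P = {1,4}:  v_{1} + v_{4} = 0  →  sig = [2:]
  P = {3,6}:  v_{3} + v_{6} = 0  →  sig = [2:]
  P = {1,5}:  v_{1} + v_{5} = v_{2}  →  sig = [2:1]
  P = {1,6}:  v_{1} + v_{6} = v_{5}  →  sig = [2:1]
  P = {2,4}:  v_{2} + v_{4} = v_{5}  →  sig = [2:1]
  P = {3,5}:  v_{3} + v_{5} = v_{1}  →  sig = [2:1]
  P = {4,5}:  v_{4} + v_{5} = v_{6}  →  sig = [2:1]
  P = {2,3}:  v_{2} + v_{3} = 2·v_{1}  →  sig = [2:2]
  P = {2,6}:  v_{2} + v_{6} = 2·v_{5}  →  sig = [2:2]

so the primitive-relation signature multiset is
[[2:], [2:], [2:1], [2:1], [2:1], [2:1], [2:1], [2:2], [2:2]]


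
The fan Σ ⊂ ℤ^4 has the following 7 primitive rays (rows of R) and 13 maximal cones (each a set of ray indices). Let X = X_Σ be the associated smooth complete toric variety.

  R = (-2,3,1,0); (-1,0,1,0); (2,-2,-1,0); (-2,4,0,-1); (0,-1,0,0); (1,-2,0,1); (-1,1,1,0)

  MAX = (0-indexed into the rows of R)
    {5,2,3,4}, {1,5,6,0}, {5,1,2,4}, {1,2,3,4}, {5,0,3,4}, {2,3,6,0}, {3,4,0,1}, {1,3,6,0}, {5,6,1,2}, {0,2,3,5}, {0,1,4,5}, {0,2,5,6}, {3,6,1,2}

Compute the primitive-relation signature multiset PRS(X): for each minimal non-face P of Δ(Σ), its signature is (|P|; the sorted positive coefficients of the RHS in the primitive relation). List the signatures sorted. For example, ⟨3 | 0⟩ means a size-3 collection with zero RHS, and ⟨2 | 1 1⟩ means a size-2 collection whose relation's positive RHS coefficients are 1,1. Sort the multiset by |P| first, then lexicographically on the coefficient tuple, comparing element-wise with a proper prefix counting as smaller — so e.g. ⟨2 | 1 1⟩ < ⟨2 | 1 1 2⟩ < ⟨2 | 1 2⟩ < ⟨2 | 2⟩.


Minimal non-faces — 5 found among 7 rays, 13 max cones:

  P = {4,6}:  v_{4} + v_{6} = v_{1}  so sig = ⟨2 | 1⟩
  P = {0,2,4}:  v_{0} + v_{2} + v_{4} = 0  so sig = ⟨3 | 0⟩
  P = {0,1,2}:  v_{0} + v_{1} + v_{2} = v_{6}  so sig = ⟨3 | 1⟩
  P = {3,5,6}:  v_{3} + v_{5} + v_{6} = v_{0}  so sig = ⟨3 | 1⟩
  P = {1,3,5}:  v_{1} + v_{3} + v_{5} = v_{0} + v_{4}  so sig = ⟨3 | 1 1⟩

Hence PRS(X_Σ) =
{ ⟨2 | 1⟩,  ⟨3 | 0⟩,  ⟨3 | 1⟩ ×2,  ⟨3 | 1 1⟩ }


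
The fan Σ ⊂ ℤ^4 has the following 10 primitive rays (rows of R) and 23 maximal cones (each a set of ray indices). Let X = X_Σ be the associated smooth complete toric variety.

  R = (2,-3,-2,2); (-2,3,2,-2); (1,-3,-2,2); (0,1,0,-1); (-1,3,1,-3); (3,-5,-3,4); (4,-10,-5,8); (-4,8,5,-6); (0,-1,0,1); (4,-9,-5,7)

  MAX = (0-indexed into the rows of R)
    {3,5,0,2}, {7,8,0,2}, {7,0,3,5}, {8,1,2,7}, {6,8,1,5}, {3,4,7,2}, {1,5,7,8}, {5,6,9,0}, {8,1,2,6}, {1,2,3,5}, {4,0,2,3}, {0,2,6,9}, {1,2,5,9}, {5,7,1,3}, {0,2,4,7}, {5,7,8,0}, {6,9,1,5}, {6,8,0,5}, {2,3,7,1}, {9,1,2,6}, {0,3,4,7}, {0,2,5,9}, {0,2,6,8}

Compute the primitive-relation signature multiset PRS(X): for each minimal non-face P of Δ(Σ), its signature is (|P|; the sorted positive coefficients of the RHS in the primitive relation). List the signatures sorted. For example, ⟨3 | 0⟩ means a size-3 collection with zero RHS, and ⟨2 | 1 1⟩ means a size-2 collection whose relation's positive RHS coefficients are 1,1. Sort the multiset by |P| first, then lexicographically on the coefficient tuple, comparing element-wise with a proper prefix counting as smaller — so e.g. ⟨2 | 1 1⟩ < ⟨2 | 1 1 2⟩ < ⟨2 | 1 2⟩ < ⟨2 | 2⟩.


Minimal non-faces — 16 found among 10 rays, 23 max cones:

  {0,1}:  v_{0} + v_{1} = 0  ⟹  sig = ⟨2 | 0⟩
  {3,8}:  v_{3} + v_{8} = 0  ⟹  sig = ⟨2 | 0⟩
  {3,6}:  v_{3} + v_{6} = v_{9}  ⟹  sig = ⟨2 | 1⟩
  {7,9}:  v_{7} + v_{9} = v_{8}  ⟹  sig = ⟨2 | 1⟩
  {8,9}:  v_{8} + v_{9} = v_{6}  ⟹  sig = ⟨2 | 1⟩
  {3,9}:  v_{3} + v_{9} = v_{2} + v_{5}  ⟹  sig = ⟨2 | 1 1⟩
  {4,5}:  v_{4} + v_{5} = v_{0} + v_{3}  ⟹  sig = ⟨2 | 1 1⟩
  {4,9}:  v_{4} + v_{9} = v_{0} + v_{2}  ⟹  sig = ⟨2 | 1 1⟩
  {1,4}:  v_{1} + v_{4} = v_{2} + v_{3} + v_{7}  ⟹  sig = ⟨2 | 1 1 1⟩
  {4,6}:  v_{4} + v_{6} = v_{0} + v_{2} + v_{8}  ⟹  sig = ⟨2 | 1 1 1⟩
  {4,8}:  v_{4} + v_{8} = v_{0} + v_{2} + v_{7}  ⟹  sig = ⟨2 | 1 1 1⟩
  {6,7}:  v_{6} + v_{7} = 2·v_{8}  ⟹  sig = ⟨2 | 2⟩
  {2,5,7}:  v_{2} + v_{5} + v_{7} = 0  ⟹  sig = ⟨3 | 0⟩
  {2,5,8}:  v_{2} + v_{5} + v_{8} = v_{9}  ⟹  sig = ⟨3 | 1⟩
  {2,5,6}:  v_{2} + v_{5} + v_{6} = 2·v_{9}  ⟹  sig = ⟨3 | 2⟩
  {0,2,3,7}:  v_{0} + v_{2} + v_{3} + v_{7} = v_{4}  ⟹  sig = ⟨4 | 1⟩

so the primitive-relation signature multiset is
{ ⟨2 | 0⟩ ×2,  ⟨2 | 1⟩ ×3,  ⟨2 | 1 1⟩ ×3,  ⟨2 | 1 1 1⟩ ×3,  ⟨2 | 2⟩,  ⟨3 | 0⟩,  ⟨3 | 1⟩,  ⟨3 | 2⟩,  ⟨4 | 1⟩ }


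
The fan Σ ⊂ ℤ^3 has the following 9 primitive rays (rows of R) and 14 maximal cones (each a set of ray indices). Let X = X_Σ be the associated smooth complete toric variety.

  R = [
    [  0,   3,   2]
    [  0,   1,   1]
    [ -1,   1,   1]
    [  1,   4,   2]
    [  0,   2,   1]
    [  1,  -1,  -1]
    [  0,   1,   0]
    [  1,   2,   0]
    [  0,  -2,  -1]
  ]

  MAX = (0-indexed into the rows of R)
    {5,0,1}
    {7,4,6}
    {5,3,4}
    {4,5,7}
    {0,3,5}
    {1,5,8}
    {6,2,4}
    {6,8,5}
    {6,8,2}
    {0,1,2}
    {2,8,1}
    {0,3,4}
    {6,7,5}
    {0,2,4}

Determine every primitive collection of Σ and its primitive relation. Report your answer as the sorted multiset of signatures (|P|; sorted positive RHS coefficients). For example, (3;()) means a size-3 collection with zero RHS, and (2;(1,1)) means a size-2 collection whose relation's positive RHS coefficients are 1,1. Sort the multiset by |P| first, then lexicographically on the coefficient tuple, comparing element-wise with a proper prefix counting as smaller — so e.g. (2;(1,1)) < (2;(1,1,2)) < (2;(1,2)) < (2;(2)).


Primitive collections (17):

  P = {2,5}:  v_{2} + v_{5} = 0  ⟹  sig = (2;())
  P = {4,8}:  v_{4} + v_{8} = 0  ⟹  sig = (2;())
  P = {0,8}:  v_{0} + v_{8} = v_{1}  ⟹  sig = (2;(1))
  P = {1,4}:  v_{1} + v_{4} = v_{0}  ⟹  sig = (2;(1))
  P = {1,6}:  v_{1} + v_{6} = v_{4}  ⟹  sig = (2;(1))
  P = {2,3}:  v_{2} + v_{3} = v_{0} + v_{4}  ⟹  sig = (2;(1,1))
  P = {2,7}:  v_{2} + v_{7} = v_{4} + v_{6}  ⟹  sig = (2;(1,1))
  P = {3,8}:  v_{3} + v_{8} = v_{0} + v_{5}  ⟹  sig = (2;(1,1))
  P = {7,8}:  v_{7} + v_{8} = v_{5} + v_{6}  ⟹  sig = (2;(1,1))
  P = {1,3}:  v_{1} + v_{3} = 2·v_{0} + v_{5}  ⟹  sig = (2;(1,2))
  P = {1,7}:  v_{1} + v_{7} = 2·v_{4} + v_{5}  ⟹  sig = (2;(1,2))
  P = {0,7}:  v_{0} + v_{7} = 3·v_{4} + v_{5}  ⟹  sig = (2;(1,3))
  P = {3,6}:  v_{3} + v_{6} = 3·v_{4} + v_{5}  ⟹  sig = (2;(1,3))
  P = {0,6}:  v_{0} + v_{6} = 2·v_{4}  ⟹  sig = (2;(2))
  P = {3,7}:  v_{3} + v_{7} = 4·v_{4} + 2·v_{5}  ⟹  sig = (2;(2,4))
  P = {0,4,5}:  v_{0} + v_{4} + v_{5} = v_{3}  ⟹  sig = (3;(1))
  P = {4,5,6}:  v_{4} + v_{5} + v_{6} = v_{7}  ⟹  sig = (3;(1))

Signatures (|P|; sorted positive RHS coefficients), sorted:
    (2;())
    (2;())
    (2;(1))
    (2;(1))
    (2;(1))
    (2;(1,1))
    (2;(1,1))
    (2;(1,1))
    (2;(1,1))
    (2;(1,2))
    (2;(1,2))
    (2;(1,3))
    (2;(1,3))
    (2;(2))
    (2;(2,4))
    (3;(1))
    (3;(1))


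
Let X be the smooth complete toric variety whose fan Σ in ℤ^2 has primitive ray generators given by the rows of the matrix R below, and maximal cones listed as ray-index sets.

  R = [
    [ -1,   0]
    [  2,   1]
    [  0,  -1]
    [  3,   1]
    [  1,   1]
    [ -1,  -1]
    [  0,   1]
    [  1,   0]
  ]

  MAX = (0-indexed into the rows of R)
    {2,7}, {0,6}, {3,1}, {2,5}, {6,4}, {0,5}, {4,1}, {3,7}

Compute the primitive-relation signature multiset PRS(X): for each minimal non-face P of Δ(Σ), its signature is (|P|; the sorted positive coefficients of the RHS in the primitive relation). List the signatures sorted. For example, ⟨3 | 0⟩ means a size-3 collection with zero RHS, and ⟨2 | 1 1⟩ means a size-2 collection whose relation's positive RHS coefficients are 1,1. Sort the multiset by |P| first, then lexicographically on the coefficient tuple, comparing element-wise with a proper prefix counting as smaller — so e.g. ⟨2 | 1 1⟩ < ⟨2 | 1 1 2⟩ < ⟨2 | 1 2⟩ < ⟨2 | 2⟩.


Σ has 20 primitive collections:

  P={0,7}:  v_{0} + v_{7} = 0 ; sig = ⟨2 | 0⟩
  P={2,6}:  v_{2} + v_{6} = 0 ; sig = ⟨2 | 0⟩
  P={4,5}:  v_{4} + v_{5} = 0 ; sig = ⟨2 | 0⟩
  P={0,1}:  v_{0} + v_{1} = v_{4} ; sig = ⟨2 | 1⟩
  P={0,2}:  v_{0} + v_{2} = v_{5} ; sig = ⟨2 | 1⟩
  P={0,3}:  v_{0} + v_{3} = v_{1} ; sig = ⟨2 | 1⟩
  P={0,4}:  v_{0} + v_{4} = v_{6} ; sig = ⟨2 | 1⟩
  P={1,5}:  v_{1} + v_{5} = v_{7} ; sig = ⟨2 | 1⟩
  P={1,7}:  v_{1} + v_{7} = v_{3} ; sig = ⟨2 | 1⟩
  P={2,4}:  v_{2} + v_{4} = v_{7} ; sig = ⟨2 | 1⟩
  P={4,7}:  v_{4} + v_{7} = v_{1} ; sig = ⟨2 | 1⟩
  P={5,6}:  v_{5} + v_{6} = v_{0} ; sig = ⟨2 | 1⟩
  P={5,7}:  v_{5} + v_{7} = v_{2} ; sig = ⟨2 | 1⟩
  P={6,7}:  v_{6} + v_{7} = v_{4} ; sig = ⟨2 | 1⟩
  P={3,6}:  v_{3} + v_{6} = v_{1} + v_{4} ; sig = ⟨2 | 1 1⟩
  P={1,2}:  v_{1} + v_{2} = 2·v_{7} ; sig = ⟨2 | 2⟩
  P={1,6}:  v_{1} + v_{6} = 2·v_{4} ; sig = ⟨2 | 2⟩
  P={3,4}:  v_{3} + v_{4} = 2·v_{1} ; sig = ⟨2 | 2⟩
  P={3,5}:  v_{3} + v_{5} = 2·v_{7} ; sig = ⟨2 | 2⟩
  P={2,3}:  v_{2} + v_{3} = 3·v_{7} ; sig = ⟨2 | 3⟩

Signatures (|P|; sorted positive RHS coefficients), sorted:
[⟨2 | 0⟩, ⟨2 | 0⟩, ⟨2 | 0⟩, ⟨2 | 1⟩, ⟨2 | 1⟩, ⟨2 | 1⟩, ⟨2 | 1⟩, ⟨2 | 1⟩, ⟨2 | 1⟩, ⟨2 | 1⟩, ⟨2 | 1⟩, ⟨2 | 1⟩, ⟨2 | 1⟩, ⟨2 | 1⟩, ⟨2 | 1 1⟩, ⟨2 | 2⟩, ⟨2 | 2⟩, ⟨2 | 2⟩, ⟨2 | 2⟩, ⟨2 | 3⟩]
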